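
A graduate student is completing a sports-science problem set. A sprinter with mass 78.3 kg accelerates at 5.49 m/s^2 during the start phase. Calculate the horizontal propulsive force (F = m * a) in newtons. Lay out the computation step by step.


F = m * a
= 78.3 * 5.49
= 429.87 N

429.87 N


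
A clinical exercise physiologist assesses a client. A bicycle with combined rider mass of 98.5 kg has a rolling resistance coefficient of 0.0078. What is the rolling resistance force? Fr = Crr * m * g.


Fr = 0.0078 * 98.5 * 9.81
= 0.7683 * 9.81
= 7.537 N

7.537 N


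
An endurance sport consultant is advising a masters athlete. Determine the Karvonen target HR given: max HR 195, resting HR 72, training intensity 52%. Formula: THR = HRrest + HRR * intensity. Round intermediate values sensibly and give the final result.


HRR = HRmax - HRrest = 195 - 72 = 123
THR = 72 + 123 * 0.52
= 135.96 bpm

135.96 bpm


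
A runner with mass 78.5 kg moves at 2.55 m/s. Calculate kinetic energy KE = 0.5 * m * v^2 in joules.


v^2 = 2.55^2 = 6.5025
KE = 0.5 * 78.5 * 6.5025
= 255.22 J

255.22 J


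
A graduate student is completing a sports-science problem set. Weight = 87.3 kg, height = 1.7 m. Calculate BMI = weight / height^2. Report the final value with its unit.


height^2 = 1.7^2 = 2.89
BMI = 87.3 / 2.89 = 30.21 kg/m^2

30.21 kg/m^2


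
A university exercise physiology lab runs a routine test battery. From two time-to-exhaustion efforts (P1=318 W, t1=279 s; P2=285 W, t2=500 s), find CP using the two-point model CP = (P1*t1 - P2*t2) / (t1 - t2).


Work in trial 1 = 88722 J
Work in trial 2 = 142500 J
Delta work = -53778 J
Delta time = -221 s
CP = -53778 / -221 = 243.34 W

243.34 W


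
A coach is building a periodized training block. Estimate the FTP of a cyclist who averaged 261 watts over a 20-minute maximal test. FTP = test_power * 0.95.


FTP = 261 * 0.95 = 247.95 W

247.95 W


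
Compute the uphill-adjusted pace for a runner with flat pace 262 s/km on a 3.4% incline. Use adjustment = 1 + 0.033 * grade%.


Adjustment factor = 1 + 0.033 * 3.4 = 1.1122
Grade-adjusted pace = 262 * 1.1122 = 291.4 s/km

291.4 s/km


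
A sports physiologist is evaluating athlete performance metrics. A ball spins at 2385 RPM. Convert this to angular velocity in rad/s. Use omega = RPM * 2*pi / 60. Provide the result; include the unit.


omega = 2385 * 2 * pi / 60
= 2385 * 6.28318531 / 60
= 14985.397 / 60
= 249.757 rad/s

249.757 rad/s


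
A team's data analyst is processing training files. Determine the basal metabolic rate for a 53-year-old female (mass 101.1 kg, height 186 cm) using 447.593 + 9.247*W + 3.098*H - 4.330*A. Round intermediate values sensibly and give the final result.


BMR = 447.593 + 9.247*101.1 + 3.098*186 - 4.330*53
= 1729.2 kcal/day

1729.2 kcal/day


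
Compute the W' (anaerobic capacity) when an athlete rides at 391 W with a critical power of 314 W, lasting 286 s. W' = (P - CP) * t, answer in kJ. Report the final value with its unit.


Above-CP power = 77 W
Duration = 286 s
W' = 77 * 286 = 22022 J
Convert: 22022 / 1000 = 22.022 kJ

22.022 kJ


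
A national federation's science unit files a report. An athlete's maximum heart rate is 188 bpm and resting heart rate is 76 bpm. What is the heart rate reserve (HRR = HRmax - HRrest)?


HRR = HRmax - HRrest
= 188 - 76
= 112 bpm

112 bpm


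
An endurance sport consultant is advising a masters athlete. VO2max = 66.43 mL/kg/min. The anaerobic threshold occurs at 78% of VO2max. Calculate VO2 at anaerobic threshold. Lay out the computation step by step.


AT fraction = 78 / 100 = 0.78
AT VO2 = 66.43 * 0.78
= 51.82 mL/kg/min

51.82 mL/kg/min


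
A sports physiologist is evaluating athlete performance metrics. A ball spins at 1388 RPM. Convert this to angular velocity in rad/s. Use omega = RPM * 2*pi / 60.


omega = 1388 * 2 * pi / 60
= 1388 * 6.28318531 / 60
= 8721.061 / 60
= 145.351 rad/s

145.351 rad/s


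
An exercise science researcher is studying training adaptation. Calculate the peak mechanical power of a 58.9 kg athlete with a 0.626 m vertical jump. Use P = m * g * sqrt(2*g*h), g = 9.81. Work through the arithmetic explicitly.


First, sqrt(2gh) = sqrt(2 * 9.81 * 0.626)
= sqrt(12.28212) = 3.504586 m/s
Power = 58.9 * 9.81 * 3.504586 = 2024.98 W

2024.98 W


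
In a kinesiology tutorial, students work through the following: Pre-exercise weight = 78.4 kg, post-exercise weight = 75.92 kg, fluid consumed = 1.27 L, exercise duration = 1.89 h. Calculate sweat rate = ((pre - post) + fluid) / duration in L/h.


Weight loss = 78.4 - 75.92 = 2.48 kg (approx L)
Total sweat = 2.48 + 1.27 = 3.75 L
Sweat rate = 3.75 / 1.89 = 1.984 L/h

1.984 L/h


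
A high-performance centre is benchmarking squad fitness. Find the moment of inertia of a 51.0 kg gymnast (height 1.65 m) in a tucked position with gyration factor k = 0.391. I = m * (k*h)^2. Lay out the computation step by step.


Radius of gyration = 0.391 * 1.65 = 0.64515 m
I = 51.0 * 0.64515^2
= 51.0 * 0.416219
= 21.227 kg*m^2

21.227 kg*m^2


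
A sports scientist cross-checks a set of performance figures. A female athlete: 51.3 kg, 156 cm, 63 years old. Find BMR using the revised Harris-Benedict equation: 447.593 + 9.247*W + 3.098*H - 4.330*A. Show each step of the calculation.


Intercept = 447.593
Weight contribution = 9.247 * 51.3 = 474.3711
Height contribution = 3.098 * 156 = 483.288
Age contribution = 4.33 * 63 = 272.79
BMR = 447.593 + 474.3711 + 483.288 - 272.79
= 1132.46 kcal/day

1132.46 kcal/day


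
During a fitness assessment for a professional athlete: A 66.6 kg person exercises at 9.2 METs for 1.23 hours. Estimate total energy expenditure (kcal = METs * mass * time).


Energy = METs * mass(kg) * time(h)
= 9.2 * 66.6 * 1.23
= 753.65 kcal

753.65 kcal


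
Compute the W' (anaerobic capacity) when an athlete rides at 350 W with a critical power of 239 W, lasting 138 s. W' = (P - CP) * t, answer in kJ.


Above-CP power = 111 W
Duration = 138 s
W' = 111 * 138 = 15318 J
Convert: 15318 / 1000 = 15.318 kJ

15.318 kJ


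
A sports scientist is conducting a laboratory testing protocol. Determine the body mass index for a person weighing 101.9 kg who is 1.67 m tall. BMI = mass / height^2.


BMI = mass / height^2
= 101.9 / 1.67^2
= 101.9 / 2.7889
= 36.54 kg/m^2

36.54 kg/m^2


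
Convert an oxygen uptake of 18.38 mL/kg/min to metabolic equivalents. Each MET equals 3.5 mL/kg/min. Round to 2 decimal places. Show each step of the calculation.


One MET = 3.5 mL/kg/min
Number of METs = 18.38 / 3.5
= 5.25 METs

5.25 METs


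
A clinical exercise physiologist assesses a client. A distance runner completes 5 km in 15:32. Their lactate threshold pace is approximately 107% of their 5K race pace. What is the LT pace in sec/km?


Convert to seconds: 15 min 32 s = 932 s
Pace per km = 932 / 5 = 186.4 s/km
LT pace = 186.4 * 1.07 = 199.45 s/km

199.45 s/km


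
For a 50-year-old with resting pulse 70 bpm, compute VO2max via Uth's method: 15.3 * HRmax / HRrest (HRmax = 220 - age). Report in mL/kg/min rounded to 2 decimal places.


Step 1: HRmax = 220 - 50 = 170 bpm
Step 2: Ratio = 170 / 70 = 2.4286
Step 3: VO2max = 15.3 * 2.4286 = 37.16 mL/kg/min

37.16 mL/kg/min


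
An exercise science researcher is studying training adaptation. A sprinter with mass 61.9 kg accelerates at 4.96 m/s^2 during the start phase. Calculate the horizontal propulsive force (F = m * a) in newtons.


F = m * a
= 61.9 * 4.96
= 307.02 N

307.02 N


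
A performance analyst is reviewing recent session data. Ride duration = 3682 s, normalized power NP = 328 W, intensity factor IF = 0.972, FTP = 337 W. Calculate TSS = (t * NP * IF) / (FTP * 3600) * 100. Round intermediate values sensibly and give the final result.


Numerator = 3682 * 328 * 0.972 = 1173880.512
Denominator = 337 * 3600 = 1213200
TSS = 1173880.512 / 1213200 * 100
= 96.76

96.76 TSS


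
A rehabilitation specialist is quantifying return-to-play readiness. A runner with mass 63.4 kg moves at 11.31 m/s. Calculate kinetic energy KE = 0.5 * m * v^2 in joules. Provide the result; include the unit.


v^2 = 11.31^2 = 127.9161
KE = 0.5 * 63.4 * 127.9161
= 4054.94 J

4054.94 J


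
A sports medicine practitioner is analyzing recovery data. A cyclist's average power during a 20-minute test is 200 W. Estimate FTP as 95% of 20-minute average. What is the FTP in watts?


FTP = 20-min power * 0.95
= 200 * 0.95
= 190.0 W

190.0 W


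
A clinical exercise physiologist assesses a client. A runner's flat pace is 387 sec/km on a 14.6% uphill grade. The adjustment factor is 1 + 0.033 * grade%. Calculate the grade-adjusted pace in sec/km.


Factor = 1 + 0.033 * 14.6 = 1.4818
Adjusted pace = 387 * 1.4818
= 573.46 sec/km

573.46 s/km


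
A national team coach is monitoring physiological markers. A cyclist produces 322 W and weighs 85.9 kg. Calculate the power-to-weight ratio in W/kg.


P/W = power / mass
= 322 / 85.9
= 3.749 W/kg

3.749 W/kg


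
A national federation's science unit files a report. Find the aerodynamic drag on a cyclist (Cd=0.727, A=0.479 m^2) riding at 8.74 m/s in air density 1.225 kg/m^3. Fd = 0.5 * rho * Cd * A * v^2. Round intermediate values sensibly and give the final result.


Fd = 0.5 * 1.225 * 0.727 * 0.479 * 8.74^2
= 0.5 * 1.225 * 0.727 * 0.479 * 76.3876
= 16.293 N

16.293 N


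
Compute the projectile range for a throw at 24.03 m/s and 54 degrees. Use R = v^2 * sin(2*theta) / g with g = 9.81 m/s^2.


Two times the angle = 108 degrees
sin(108) = 0.951057
R = 577.4409 * 0.951057 / 9.81 = 55.982 m

55.982 m


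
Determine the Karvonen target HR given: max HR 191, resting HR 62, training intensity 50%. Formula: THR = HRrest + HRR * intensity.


HRR = HRmax - HRrest = 191 - 62 = 129
THR = 62 + 129 * 0.5
= 126.5 bpm

126.5 bpm


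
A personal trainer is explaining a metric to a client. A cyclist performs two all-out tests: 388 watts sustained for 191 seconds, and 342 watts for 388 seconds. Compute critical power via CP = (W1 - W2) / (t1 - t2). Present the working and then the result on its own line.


W1 = P1 * t1 = 388 * 191 = 74108 J
W2 = P2 * t2 = 342 * 388 = 132696 J
CP = (74108 - 132696) / (191 - 388)
= 297.4 W

297.4 W


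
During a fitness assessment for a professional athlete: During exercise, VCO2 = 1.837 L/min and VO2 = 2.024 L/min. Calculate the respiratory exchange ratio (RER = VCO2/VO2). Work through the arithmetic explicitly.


RER = VCO2 / VO2
= 1.837 / 2.024
= 0.9076

0.9076


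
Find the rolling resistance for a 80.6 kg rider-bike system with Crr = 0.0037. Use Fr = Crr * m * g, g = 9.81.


m * g = 80.6 * 9.81 = 790.686 N
Fr = 0.0037 * 790.686 = 2.926 N

2.926 N


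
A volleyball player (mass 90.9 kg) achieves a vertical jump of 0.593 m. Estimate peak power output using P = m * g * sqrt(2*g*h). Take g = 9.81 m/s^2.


2 * g * h = 2 * 9.81 * 0.593 = 11.63466
sqrt(11.63466) = 3.410962 m/s
P = 90.9 * 9.81 * 3.410962 = 3041.65 W

3041.65 W


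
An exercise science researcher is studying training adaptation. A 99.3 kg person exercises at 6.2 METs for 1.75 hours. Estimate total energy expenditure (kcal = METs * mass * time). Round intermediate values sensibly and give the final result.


Energy = METs * mass(kg) * time(h)
= 6.2 * 99.3 * 1.75
= 1077.41 kcal

1077.41 kcal


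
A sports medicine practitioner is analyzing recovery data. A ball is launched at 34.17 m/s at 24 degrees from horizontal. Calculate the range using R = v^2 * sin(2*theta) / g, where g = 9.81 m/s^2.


sin(2 * 24) = sin(48) = 0.743145
v^2 = 34.17^2 = 1167.5889
R = 1167.5889 * 0.743145 / 9.81
= 88.449 m

88.449 m


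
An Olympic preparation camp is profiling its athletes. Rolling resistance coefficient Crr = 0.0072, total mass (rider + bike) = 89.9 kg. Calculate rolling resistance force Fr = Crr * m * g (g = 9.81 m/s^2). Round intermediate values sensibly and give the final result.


Fr = Crr * m * g
= 0.0072 * 89.9 * 9.81
= 6.35 N

6.35 N


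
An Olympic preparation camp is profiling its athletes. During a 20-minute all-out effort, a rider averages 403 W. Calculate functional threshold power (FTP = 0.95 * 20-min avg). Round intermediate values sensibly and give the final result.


FTP = 0.95 * 403
= 382.85 W

382.85 W


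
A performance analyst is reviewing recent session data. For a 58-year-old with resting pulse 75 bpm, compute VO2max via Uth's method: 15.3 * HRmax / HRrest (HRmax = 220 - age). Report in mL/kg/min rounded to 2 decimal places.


Step 1: HRmax = 220 - 58 = 162 bpm
Step 2: Ratio = 162 / 75 = 2.16
Step 3: VO2max = 15.3 * 2.16 = 33.05 mL/kg/min

33.05 mL/kg/min


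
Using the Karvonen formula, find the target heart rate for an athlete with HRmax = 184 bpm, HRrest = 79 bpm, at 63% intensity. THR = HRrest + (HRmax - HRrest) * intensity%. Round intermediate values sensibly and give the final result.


HRR = 184 - 79 = 105
THR = 79 + 105 * 0.63
= 79 + 66.15
= 145.15 bpm

145.15 bpm


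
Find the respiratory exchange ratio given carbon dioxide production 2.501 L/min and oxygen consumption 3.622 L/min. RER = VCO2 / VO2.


VCO2 = 2.501 L/min
VO2 = 3.622 L/min
RER = 2.501 / 3.622 = 0.6905

0.6905


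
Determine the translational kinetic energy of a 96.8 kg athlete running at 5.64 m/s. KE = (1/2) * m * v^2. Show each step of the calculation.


KE = 0.5 * m * v^2
= 0.5 * 96.8 * 5.64^2
= 0.5 * 96.8 * 31.8096
= 1539.58 J

1539.58 J


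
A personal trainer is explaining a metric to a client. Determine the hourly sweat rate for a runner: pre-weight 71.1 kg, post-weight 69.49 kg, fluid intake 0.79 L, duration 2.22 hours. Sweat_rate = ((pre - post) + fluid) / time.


Mass lost = 71.1 - 69.49 = 1.61 kg
Add fluid consumed: 1.61 + 0.79 = 2.4 L total sweat
Sweat rate = 2.4 / 2.22 = 1.081 L/h

1.081 L/h


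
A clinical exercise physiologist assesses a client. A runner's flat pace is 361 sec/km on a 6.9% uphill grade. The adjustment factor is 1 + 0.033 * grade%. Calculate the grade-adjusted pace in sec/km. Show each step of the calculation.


Factor = 1 + 0.033 * 6.9 = 1.2277
Adjusted pace = 361 * 1.2277
= 443.2 sec/km

443.2 s/km


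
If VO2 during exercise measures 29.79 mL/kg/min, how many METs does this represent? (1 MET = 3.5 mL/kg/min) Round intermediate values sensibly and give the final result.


METs = VO2 / 3.5 = 29.79 / 3.5 = 8.51

8.51 METs


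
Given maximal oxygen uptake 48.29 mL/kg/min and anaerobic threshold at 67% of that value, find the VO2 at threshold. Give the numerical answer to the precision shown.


Percentage as decimal = 0.67
VO2 at AT = 48.29 * 0.67 = 32.35 mL/kg/min

32.35 mL/kg/min


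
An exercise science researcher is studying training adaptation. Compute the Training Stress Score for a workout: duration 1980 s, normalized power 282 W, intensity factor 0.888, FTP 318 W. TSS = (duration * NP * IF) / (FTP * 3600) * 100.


Product = 1980 * 282 * 0.888 = 495823.68
Base = 318 * 3600 = 1144800
TSS = 495823.68 / 1144800 * 100 = 43.31

43.31 TSS


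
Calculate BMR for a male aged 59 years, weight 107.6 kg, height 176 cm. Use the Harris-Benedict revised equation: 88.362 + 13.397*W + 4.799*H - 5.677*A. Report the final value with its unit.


Substituting values:
W term = 13.397 * 107.6 = 1441.5172
H term = 4.799 * 176 = 844.624
A term = 5.677 * 59 = 334.943
BMR = 2039.56 kcal/day

2039.56 kcal/day


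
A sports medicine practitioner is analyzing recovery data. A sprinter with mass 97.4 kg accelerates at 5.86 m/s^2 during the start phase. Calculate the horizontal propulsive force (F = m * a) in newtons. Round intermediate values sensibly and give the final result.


F = m * a
= 97.4 * 5.86
= 570.76 N

570.76 N


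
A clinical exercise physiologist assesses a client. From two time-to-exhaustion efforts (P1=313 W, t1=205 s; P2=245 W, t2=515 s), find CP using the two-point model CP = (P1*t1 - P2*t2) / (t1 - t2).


Work in trial 1 = 64165 J
Work in trial 2 = 126175 J
Delta work = -62010 J
Delta time = -310 s
CP = -62010 / -310 = 200.03 W

200.03 W


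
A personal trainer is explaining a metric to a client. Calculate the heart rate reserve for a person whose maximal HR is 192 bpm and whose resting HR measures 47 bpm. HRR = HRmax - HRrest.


HRmax = 192 bpm
HRrest = 47 bpm
HRR = 192 - 47 = 145 bpm

145 bpm


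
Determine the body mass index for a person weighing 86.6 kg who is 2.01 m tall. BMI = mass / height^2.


BMI = mass / height^2
= 86.6 / 2.01^2
= 86.6 / 4.0401
= 21.44 kg/m^2

21.44 kg/m^2


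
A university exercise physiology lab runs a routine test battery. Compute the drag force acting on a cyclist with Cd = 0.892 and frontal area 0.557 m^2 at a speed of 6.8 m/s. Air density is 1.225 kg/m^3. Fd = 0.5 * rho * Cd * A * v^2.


Step 1: v^2 = 46.24
Step 2: Fd = 0.5 * 1.225 * 0.892 * 0.557 * 46.24
= 14.072 N

14.072 N


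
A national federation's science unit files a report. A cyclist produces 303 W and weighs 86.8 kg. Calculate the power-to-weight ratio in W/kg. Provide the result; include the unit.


P/W = power / mass
= 303 / 86.8
= 3.491 W/kg

3.491 W/kg


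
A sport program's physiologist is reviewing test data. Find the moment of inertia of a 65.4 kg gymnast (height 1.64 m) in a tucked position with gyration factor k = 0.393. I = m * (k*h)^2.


Radius of gyration = 0.393 * 1.64 = 0.64452 m
I = 65.4 * 0.64452^2
= 65.4 * 0.415406
= 27.168 kg*m^2

27.168 kg*m^2


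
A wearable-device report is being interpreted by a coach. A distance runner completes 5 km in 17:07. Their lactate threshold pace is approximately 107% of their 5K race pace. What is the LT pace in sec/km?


Convert to seconds: 17 min 7 s = 1027 s
Pace per km = 1027 / 5 = 205.4 s/km
LT pace = 205.4 * 1.07 = 219.78 s/km

219.78 s/km


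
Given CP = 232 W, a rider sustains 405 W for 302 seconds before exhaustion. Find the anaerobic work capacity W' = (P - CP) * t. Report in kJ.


Excess power = 405 - 232 = 173 W
Work above CP = 173 * 302 = 52246 J
W' = 52.246 kJ

52.246 kJ


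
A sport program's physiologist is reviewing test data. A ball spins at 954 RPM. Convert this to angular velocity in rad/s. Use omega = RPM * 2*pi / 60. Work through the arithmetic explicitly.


omega = 954 * 2 * pi / 60
= 954 * 6.28318531 / 60
= 5994.159 / 60
= 99.903 rad/s

99.903 rad/s


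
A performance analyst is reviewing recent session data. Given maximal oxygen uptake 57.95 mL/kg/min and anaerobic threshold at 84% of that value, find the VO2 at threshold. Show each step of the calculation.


Percentage as decimal = 0.84
VO2 at AT = 57.95 * 0.84 = 48.68 mL/kg/min

48.68 mL/kg/min


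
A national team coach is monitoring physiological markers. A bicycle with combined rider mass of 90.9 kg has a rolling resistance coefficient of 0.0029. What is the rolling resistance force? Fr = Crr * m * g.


Fr = 0.0029 * 90.9 * 9.81
= 0.26361 * 9.81
= 2.586 N

2.586 N


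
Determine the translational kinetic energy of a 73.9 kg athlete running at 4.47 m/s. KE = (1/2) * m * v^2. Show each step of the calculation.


KE = 0.5 * m * v^2
= 0.5 * 73.9 * 4.47^2
= 0.5 * 73.9 * 19.9809
= 738.29 J

738.29 J


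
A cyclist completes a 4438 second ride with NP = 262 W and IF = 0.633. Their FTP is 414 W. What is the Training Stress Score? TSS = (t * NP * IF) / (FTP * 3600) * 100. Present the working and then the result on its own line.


t * NP * IF = 4438 * 262 * 0.633 = 736024.548
FTP * 3600 = 1490400
TSS = (736024.548 / 1490400) * 100 = 49.38

49.38 TSS


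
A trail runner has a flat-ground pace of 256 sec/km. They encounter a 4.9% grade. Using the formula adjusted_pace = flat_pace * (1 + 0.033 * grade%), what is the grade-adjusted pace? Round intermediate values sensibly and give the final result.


Grade factor = 1 + 0.033 * 4.9 = 1.1617
Adjusted = 256 * 1.1617 = 297.4 sec/km

297.4 s/km


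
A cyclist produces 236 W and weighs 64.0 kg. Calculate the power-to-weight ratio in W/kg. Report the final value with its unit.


P/W = power / mass
= 236 / 64.0
= 3.688 W/kg

3.688 W/kg


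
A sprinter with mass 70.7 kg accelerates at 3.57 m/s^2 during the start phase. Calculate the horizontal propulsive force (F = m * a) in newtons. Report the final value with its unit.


F = m * a
= 70.7 * 3.57
= 252.4 N

252.4 N


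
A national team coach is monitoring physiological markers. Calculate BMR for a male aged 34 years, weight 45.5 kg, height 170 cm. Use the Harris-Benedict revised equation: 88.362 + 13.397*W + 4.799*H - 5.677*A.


Substituting values:
W term = 13.397 * 45.5 = 609.5635
H term = 4.799 * 170 = 815.83
A term = 5.677 * 34 = 193.018
BMR = 1320.74 kcal/day

1320.74 kcal/day


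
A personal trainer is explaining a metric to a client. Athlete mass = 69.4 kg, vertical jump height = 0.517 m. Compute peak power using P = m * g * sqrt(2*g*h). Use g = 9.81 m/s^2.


sqrt(2 * 9.81 * 0.517) = sqrt(10.14354) = 3.184892 m/s
P = 69.4 * 9.81 * 3.184892
= 2168.32 W

2168.32 W


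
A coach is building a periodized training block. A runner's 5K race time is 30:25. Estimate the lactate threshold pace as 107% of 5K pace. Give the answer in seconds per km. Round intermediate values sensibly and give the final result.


Total race time = 30*60 + 25 = 1825 seconds
5K pace = 1825 / 5 = 365.0 sec/km
LT pace = 365.0 * 1.07 = 390.55 sec/km

390.55 s/km


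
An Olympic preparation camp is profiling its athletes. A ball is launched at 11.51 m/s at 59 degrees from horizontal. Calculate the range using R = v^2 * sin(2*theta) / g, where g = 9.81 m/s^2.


sin(2 * 59) = sin(118) = 0.882948
v^2 = 11.51^2 = 132.4801
R = 132.4801 * 0.882948 / 9.81
= 11.924 m

11.924 m


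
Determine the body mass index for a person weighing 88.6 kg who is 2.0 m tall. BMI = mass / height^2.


BMI = mass / height^2
= 88.6 / 2.0^2
= 88.6 / 4.0
= 22.15 kg/m^2

22.15 kg/m^2


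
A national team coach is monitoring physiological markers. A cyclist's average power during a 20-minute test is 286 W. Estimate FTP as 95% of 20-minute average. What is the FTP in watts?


FTP = 20-min power * 0.95
= 286 * 0.95
= 271.7 W

271.7 W


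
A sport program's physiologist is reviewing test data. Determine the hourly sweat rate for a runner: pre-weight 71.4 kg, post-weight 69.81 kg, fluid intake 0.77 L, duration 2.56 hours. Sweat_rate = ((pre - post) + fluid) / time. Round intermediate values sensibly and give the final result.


Mass lost = 71.4 - 69.81 = 1.59 kg
Add fluid consumed: 1.59 + 0.77 = 2.36 L total sweat
Sweat rate = 2.36 / 2.56 = 0.922 L/h

0.922 L/h


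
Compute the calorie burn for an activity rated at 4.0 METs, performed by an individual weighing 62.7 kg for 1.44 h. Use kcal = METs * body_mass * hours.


Product of METs and mass = 4.0 * 62.7 = 250.8
Total kcal = 250.8 * 1.44 = 361.15 kcal

361.15 kcal


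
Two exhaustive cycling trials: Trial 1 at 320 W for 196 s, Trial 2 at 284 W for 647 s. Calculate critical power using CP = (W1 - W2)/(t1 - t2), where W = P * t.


W1 = 320 * 196 = 62720 J
W2 = 284 * 647 = 183748 J
CP = (62720 - 183748) / (196 - 647)
= -121028 / -451
= 268.35 W

268.35 W


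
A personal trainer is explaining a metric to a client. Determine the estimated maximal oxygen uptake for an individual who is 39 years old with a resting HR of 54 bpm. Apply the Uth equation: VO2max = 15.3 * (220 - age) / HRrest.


HRmax = 220 - 39 = 181
VO2max = 15.3 * (181 / 54)
= 15.3 * 3.3519
= 51.28 mL/kg/min

51.28 mL/kg/min


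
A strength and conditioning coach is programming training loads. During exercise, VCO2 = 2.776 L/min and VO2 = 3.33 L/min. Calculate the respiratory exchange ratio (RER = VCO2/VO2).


RER = VCO2 / VO2
= 2.776 / 3.33
= 0.8336

0.8336


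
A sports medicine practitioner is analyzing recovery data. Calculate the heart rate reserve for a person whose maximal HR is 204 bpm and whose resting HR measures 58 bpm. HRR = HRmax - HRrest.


HRmax = 204 bpm
HRrest = 58 bpm
HRR = 204 - 58 = 146 bpm

146 bpm


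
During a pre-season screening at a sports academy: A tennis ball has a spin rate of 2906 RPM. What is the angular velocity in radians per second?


Convert RPM to rad/s: multiply by 2*pi and divide by 60
omega = 2906 * 2 * pi / 60
= 304.316 rad/s

304.316 rad/s


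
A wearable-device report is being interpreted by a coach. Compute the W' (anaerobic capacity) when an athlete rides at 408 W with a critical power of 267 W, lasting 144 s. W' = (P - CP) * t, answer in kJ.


Above-CP power = 141 W
Duration = 144 s
W' = 141 * 144 = 20304 J
Convert: 20304 / 1000 = 20.304 kJ

20.304 kJ


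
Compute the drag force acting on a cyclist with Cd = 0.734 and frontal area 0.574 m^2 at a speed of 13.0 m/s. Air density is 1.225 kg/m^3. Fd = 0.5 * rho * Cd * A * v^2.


Step 1: v^2 = 169.0
Step 2: Fd = 0.5 * 1.225 * 0.734 * 0.574 * 169.0
= 43.611 N

43.611 N


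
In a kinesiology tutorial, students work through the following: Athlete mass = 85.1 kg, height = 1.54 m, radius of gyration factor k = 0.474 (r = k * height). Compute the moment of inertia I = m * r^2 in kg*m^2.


r = k * height = 0.474 * 1.54 = 0.72996 m
r^2 = 0.72996^2 = 0.532842
I = 85.1 * 0.532842 = 45.345 kg*m^2

45.345 kg*m^2


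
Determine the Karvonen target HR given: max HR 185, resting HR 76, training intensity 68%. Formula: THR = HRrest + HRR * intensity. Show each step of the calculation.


HRR = HRmax - HRrest = 185 - 76 = 109
THR = 76 + 109 * 0.68
= 150.12 bpm

150.12 bpm


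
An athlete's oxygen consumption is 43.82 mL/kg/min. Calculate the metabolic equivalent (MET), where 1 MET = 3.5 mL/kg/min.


MET = VO2 / 3.5
= 43.82 / 3.5
= 12.52 METs

12.52 METs


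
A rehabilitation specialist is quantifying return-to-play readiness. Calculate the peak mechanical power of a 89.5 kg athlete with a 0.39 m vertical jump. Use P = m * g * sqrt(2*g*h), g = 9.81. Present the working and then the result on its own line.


First, sqrt(2gh) = sqrt(2 * 9.81 * 0.39)
= sqrt(7.6518) = 2.766189 m/s
Power = 89.5 * 9.81 * 2.766189 = 2428.7 W

2428.7 W


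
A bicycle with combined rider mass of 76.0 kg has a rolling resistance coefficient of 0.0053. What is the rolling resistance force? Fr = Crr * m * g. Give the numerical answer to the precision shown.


Fr = 0.0053 * 76.0 * 9.81
= 0.4028 * 9.81
= 3.951 N

3.951 N


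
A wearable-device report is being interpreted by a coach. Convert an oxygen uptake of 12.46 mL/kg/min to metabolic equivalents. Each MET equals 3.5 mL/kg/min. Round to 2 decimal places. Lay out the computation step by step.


One MET = 3.5 mL/kg/min
Number of METs = 12.46 / 3.5
= 3.56 METs

3.56 METs


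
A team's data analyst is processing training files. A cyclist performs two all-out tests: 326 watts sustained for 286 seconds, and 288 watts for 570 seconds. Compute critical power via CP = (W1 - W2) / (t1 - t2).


W1 = P1 * t1 = 326 * 286 = 93236 J
W2 = P2 * t2 = 288 * 570 = 164160 J
CP = (93236 - 164160) / (286 - 570)
= 249.73 W

249.73 W


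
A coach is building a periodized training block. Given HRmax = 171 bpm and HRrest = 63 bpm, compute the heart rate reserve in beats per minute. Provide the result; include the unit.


Heart rate reserve = maximum HR minus resting HR
HRR = 171 - 63 = 108 bpm

108 bpm


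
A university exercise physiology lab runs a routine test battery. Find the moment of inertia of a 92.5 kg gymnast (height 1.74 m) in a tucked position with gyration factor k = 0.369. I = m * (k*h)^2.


Radius of gyration = 0.369 * 1.74 = 0.64206 m
I = 92.5 * 0.64206^2
= 92.5 * 0.412241
= 38.132 kg*m^2

38.132 kg*m^2


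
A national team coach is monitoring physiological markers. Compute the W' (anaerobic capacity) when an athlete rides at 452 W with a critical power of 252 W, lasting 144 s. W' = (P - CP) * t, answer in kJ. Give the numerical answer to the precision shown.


Above-CP power = 200 W
Duration = 144 s
W' = 200 * 144 = 28800 J
Convert: 28800 / 1000 = 28.8 kJ

28.8 kJ


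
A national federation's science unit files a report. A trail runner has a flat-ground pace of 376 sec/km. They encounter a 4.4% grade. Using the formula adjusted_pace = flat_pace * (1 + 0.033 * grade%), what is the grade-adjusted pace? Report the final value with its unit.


Grade factor = 1 + 0.033 * 4.4 = 1.1452
Adjusted = 376 * 1.1452 = 430.6 sec/km

430.6 s/km


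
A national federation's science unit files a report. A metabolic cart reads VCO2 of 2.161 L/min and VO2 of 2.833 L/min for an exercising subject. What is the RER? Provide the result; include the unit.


RER = VCO2 / VO2 = 2.161 / 2.833 = 0.7628

0.7628


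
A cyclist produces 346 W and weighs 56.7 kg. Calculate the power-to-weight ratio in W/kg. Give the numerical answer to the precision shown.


P/W = power / mass
= 346 / 56.7
= 6.102 W/kg

6.102 W/kg


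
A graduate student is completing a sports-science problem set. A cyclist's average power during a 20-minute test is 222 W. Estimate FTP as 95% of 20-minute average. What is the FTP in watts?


FTP = 20-min power * 0.95
= 222 * 0.95
= 210.9 W

210.9 W


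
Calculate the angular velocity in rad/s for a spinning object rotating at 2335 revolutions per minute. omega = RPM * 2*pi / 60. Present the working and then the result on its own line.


omega = RPM * 2*pi / 60
= 2335 * 6.28318531 / 60
= 244.521 rad/s

244.521 rad/s


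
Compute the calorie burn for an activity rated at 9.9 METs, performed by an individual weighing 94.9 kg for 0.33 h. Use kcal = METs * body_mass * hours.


Product of METs and mass = 9.9 * 94.9 = 939.51
Total kcal = 939.51 * 0.33 = 310.04 kcal

310.04 kcal


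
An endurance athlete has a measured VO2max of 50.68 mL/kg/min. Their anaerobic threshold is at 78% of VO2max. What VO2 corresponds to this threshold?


Anaerobic threshold VO2 = VO2max * 78%
= 50.68 * 0.78
= 39.53 mL/kg/min

39.53 mL/kg/min


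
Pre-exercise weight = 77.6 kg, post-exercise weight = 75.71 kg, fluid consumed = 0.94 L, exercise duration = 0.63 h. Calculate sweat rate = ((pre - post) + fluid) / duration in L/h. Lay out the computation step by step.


Weight loss = 77.6 - 75.71 = 1.89 kg (approx L)
Total sweat = 1.89 + 0.94 = 2.83 L
Sweat rate = 2.83 / 0.63 = 4.492 L/h

4.492 L/h


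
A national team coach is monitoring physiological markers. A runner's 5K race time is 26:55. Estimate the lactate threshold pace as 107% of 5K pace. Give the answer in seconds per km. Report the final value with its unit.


Total race time = 26*60 + 55 = 1615 seconds
5K pace = 1615 / 5 = 323.0 sec/km
LT pace = 323.0 * 1.07 = 345.61 sec/km

345.61 s/km


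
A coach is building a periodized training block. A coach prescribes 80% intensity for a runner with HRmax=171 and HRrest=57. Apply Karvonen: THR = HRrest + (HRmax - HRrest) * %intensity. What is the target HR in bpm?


Heart rate reserve = 171 - 57 = 114
Intensity fraction = 80 / 100 = 0.8
THR = 57 + 114 * 0.8 = 148.2 bpm

148.2 bpm


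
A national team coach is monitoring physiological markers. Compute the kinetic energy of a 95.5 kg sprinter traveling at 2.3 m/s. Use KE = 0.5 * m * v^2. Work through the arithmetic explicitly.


Velocity squared = 5.29
KE = 0.5 * 95.5 * 5.29 = 252.6 J

252.6 J


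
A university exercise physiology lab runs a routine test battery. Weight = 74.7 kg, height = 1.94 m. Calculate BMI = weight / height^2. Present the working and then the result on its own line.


height^2 = 1.94^2 = 3.7636
BMI = 74.7 / 3.7636 = 19.85 kg/m^2

19.85 kg/m^2


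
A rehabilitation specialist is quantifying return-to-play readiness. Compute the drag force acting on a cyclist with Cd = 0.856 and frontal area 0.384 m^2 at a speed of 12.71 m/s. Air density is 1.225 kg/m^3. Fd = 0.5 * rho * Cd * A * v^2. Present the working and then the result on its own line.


Step 1: v^2 = 161.5441
Step 2: Fd = 0.5 * 1.225 * 0.856 * 0.384 * 161.5441
= 32.524 N

32.524 N


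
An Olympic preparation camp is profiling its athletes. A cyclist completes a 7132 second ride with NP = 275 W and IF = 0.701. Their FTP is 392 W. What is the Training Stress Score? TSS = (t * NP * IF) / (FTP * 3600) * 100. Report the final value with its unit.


t * NP * IF = 7132 * 275 * 0.701 = 1374871.3
FTP * 3600 = 1411200
TSS = (1374871.3 / 1411200) * 100 = 97.43

97.43 TSS


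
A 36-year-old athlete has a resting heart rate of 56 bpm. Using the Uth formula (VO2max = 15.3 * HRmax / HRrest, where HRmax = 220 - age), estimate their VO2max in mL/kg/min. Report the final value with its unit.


HRmax = 220 - 36 = 184 bpm
Ratio = HRmax / HRrest = 184 / 56 = 3.2857
VO2max = 15.3 * 3.2857 = 50.27 mL/kg/min

50.27 mL/kg/min


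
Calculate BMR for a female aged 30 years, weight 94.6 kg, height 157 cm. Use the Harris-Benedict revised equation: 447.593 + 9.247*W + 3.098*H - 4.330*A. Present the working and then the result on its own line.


Substituting values:
W term = 9.247 * 94.6 = 874.7662
H term = 3.098 * 157 = 486.386
A term = 4.330 * 30 = 129.9
BMR = 1678.85 kcal/day

1678.85 kcal/day


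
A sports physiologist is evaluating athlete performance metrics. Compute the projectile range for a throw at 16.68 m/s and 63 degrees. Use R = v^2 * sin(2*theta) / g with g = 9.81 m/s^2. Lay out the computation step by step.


Two times the angle = 126 degrees
sin(126) = 0.809017
R = 278.2224 * 0.809017 / 9.81 = 22.945 m

22.945 m


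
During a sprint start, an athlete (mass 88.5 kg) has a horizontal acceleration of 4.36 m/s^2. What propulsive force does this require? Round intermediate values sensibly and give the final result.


Propulsive force = mass * acceleration
= 88.5 kg * 4.36 m/s^2
= 385.86 N

385.86 N


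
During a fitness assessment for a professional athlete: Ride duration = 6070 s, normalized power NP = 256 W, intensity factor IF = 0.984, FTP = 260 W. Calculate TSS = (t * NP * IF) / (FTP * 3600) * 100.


Numerator = 6070 * 256 * 0.984 = 1529057.28
Denominator = 260 * 3600 = 936000
TSS = 1529057.28 / 936000 * 100
= 163.36

163.36 TSS


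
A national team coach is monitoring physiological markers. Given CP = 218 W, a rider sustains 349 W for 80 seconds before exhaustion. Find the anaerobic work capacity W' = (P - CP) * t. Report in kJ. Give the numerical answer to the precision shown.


Excess power = 349 - 218 = 131 W
Work above CP = 131 * 80 = 10480 J
W' = 10.48 kJ

10.48 kJ


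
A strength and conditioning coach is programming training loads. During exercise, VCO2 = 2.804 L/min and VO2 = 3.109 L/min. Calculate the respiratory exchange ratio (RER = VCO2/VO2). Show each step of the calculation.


RER = VCO2 / VO2
= 2.804 / 3.109
= 0.9019

0.9019


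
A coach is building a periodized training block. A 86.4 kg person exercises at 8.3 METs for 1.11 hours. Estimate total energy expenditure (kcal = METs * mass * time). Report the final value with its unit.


Energy = METs * mass(kg) * time(h)
= 8.3 * 86.4 * 1.11
= 796.0 kcal

796.0 kcal


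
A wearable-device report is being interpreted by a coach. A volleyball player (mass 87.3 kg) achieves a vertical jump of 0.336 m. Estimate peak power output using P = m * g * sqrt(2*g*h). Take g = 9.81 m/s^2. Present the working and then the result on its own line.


2 * g * h = 2 * 9.81 * 0.336 = 6.59232
sqrt(6.59232) = 2.567551 m/s
P = 87.3 * 9.81 * 2.567551 = 2198.88 W

2198.88 W


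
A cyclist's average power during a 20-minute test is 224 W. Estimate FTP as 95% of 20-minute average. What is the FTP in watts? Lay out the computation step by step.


FTP = 20-min power * 0.95
= 224 * 0.95
= 212.8 W

212.8 W


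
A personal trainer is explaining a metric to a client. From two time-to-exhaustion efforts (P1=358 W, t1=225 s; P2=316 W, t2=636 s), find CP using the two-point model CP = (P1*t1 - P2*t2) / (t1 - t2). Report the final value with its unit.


Work in trial 1 = 80550 J
Work in trial 2 = 200976 J
Delta work = -120426 J
Delta time = -411 s
CP = -120426 / -411 = 293.01 W

293.01 W


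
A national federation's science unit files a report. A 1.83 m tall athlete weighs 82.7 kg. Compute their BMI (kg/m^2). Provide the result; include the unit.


height^2 = 3.3489 m^2
BMI = 82.7 / 3.3489 = 24.69 kg/m^2

24.69 kg/m^2


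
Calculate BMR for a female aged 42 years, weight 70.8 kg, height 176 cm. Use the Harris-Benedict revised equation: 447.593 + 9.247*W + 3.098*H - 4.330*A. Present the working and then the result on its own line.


Substituting values:
W term = 9.247 * 70.8 = 654.6876
H term = 3.098 * 176 = 545.248
A term = 4.330 * 42 = 181.86
BMR = 1465.67 kcal/day

1465.67 kcal/day


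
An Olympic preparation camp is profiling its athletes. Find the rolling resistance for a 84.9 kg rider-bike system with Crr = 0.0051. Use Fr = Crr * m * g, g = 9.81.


m * g = 84.9 * 9.81 = 832.869 N
Fr = 0.0051 * 832.869 = 4.248 N

4.248 N


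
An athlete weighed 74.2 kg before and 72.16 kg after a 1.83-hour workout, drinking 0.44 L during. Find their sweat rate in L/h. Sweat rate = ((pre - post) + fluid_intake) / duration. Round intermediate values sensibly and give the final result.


Body mass change = 2.04 kg
Total sweat loss = 2.04 + 0.44 = 2.48 L
Rate = 2.48 / 1.83 = 1.355 L/h

1.355 L/h


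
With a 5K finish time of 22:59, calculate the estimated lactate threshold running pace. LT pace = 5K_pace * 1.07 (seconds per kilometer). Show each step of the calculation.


Race duration = 1379 s for 5 km
Average pace = 1379 / 5 = 275.8 s/km
LT pace = 275.8 * 1.07
= 295.11 s/km

295.11 s/km


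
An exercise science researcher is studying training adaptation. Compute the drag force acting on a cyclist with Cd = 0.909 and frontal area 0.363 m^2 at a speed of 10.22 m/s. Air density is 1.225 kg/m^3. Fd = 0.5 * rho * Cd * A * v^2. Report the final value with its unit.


Step 1: v^2 = 104.4484
Step 2: Fd = 0.5 * 1.225 * 0.909 * 0.363 * 104.4484
= 21.11 N

21.11 N


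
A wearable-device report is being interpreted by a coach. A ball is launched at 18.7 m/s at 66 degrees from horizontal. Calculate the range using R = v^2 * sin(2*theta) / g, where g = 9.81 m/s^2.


sin(2 * 66) = sin(132) = 0.743145
v^2 = 18.7^2 = 349.69
R = 349.69 * 0.743145 / 9.81
= 26.49 m

26.49 m


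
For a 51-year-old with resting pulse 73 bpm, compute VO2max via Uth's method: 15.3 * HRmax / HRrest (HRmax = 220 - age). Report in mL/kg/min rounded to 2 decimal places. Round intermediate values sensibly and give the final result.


Step 1: HRmax = 220 - 51 = 169 bpm
Step 2: Ratio = 169 / 73 = 2.3151
Step 3: VO2max = 15.3 * 2.3151 = 35.42 mL/kg/min

35.42 mL/kg/min


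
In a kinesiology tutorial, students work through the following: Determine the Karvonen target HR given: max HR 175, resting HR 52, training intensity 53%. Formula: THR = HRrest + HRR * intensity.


HRR = HRmax - HRrest = 175 - 52 = 123
THR = 52 + 123 * 0.53
= 117.19 bpm

117.19 bpm


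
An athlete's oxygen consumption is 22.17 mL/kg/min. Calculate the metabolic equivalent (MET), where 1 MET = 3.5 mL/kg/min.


MET = VO2 / 3.5
= 22.17 / 3.5
= 6.33 METs

6.33 METs


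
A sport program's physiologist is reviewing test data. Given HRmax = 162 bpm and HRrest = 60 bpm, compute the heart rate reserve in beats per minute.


Heart rate reserve = maximum HR minus resting HR
HRR = 162 - 60 = 102 bpm

102 bpm


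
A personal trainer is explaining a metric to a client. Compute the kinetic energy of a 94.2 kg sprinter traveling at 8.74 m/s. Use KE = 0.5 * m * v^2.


Velocity squared = 76.3876
KE = 0.5 * 94.2 * 76.3876 = 3597.86 J

3597.86 J


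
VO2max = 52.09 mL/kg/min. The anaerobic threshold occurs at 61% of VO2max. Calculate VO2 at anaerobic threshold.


AT fraction = 61 / 100 = 0.61
AT VO2 = 52.09 * 0.61
= 31.77 mL/kg/min

31.77 mL/kg/min


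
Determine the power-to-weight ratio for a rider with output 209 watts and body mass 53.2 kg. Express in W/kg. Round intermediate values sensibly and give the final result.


P/W = 209 / 53.2 = 3.929 W/kg

3.929 W/kg
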